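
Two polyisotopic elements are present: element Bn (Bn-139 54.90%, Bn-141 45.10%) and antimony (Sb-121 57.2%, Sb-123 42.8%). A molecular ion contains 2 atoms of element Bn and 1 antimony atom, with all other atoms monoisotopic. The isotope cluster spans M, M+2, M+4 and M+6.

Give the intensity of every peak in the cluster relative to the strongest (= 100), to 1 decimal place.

Element Bn pattern (n=2): 0.301401 : 0.495198 : 0.203401
Antimony pattern (n=1): 0.5720 : 0.4280
Convolve the two distributions (both contribute in 2-u steps):
  M: 0.301401×0.5720 = 0.172401
  M+2: 0.301401×0.4280 + 0.495198×0.5720 = 0.412253
  M+4: 0.495198×0.4280 + 0.203401×0.5720 = 0.328290
  M+6: 0.203401×0.4280 = 0.087056
Scale to base peak (0.412253) = 100: 41.8 : 100.0 : 79.6 : 21.1

41.8 : 100.0 : 79.6 : 21.1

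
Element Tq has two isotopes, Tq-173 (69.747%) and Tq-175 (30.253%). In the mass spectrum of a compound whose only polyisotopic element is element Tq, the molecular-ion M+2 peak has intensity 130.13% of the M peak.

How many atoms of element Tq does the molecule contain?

3

For n independent Tq atoms, I(M+2)/I(M) = n · (abundance Tq-175) / (abundance Tq-173) = n · 0.30253/0.69747.
n = 1.3013 × 0.69747/0.30253 = 3.00 ≈ 3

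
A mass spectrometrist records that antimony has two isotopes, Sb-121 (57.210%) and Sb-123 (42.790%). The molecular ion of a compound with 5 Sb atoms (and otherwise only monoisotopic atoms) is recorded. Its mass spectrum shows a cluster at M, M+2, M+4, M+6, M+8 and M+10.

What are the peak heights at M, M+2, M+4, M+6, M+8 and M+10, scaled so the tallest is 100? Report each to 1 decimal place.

The 5 Sb atoms are independent, so intensities follow the terms of (0.57210 + 0.42790)^5.
P(M) = 0.57210^5 = 0.061286
P(M+2) = 5 × 0.57210^4 × 0.42790^1 = 0.229192
P(M+4) = 10 × 0.57210^3 × 0.42790^2 = 0.342847
P(M+6) = 10 × 0.57210^2 × 0.42790^3 = 0.256431
P(M+8) = 5 × 0.57210^1 × 0.42790^4 = 0.095898
P(M+10) = 0.42790^5 = 0.014345
The M+4 peak is largest (0.342847); scaling to 100 gives 17.9 : 66.8 : 100.0 : 74.8 : 28.0 : 4.2.

17.9 : 66.8 : 100.0 : 74.8 : 28.0 : 4.2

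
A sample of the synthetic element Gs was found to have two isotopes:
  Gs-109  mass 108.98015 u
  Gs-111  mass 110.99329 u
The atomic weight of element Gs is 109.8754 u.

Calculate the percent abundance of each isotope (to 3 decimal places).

Gs-109: 55.530%, Gs-111: 44.470%

Let x be the fractional abundance of Gs-109; then Gs-111 has abundance 1 − x.
108.98015·x + 110.99329·(1 − x) = 109.8754
(108.98015 − 110.99329)·x = 109.8754 − 110.99329
x = -1.11789 / -2.01314 = 0.55530 → 55.530% Gs-109, 44.470% Gs-111.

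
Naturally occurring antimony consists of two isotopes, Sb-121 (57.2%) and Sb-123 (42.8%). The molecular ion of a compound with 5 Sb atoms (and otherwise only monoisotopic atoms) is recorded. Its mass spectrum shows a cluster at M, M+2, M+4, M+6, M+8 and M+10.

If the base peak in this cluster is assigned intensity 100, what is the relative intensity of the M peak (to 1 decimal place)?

17.9

(0.572 + 0.428)^5 gives M 0.0612, M+2 0.2291, M+4 0.3428, M+6 0.2565, M+8 0.0960, M+10 0.0144; the largest is M+4.
P(M+4) = C(5,2) × 0.572^3 × 0.428^2 = 10 × 0.18714925 × 0.183184 = 0.342827 (base)
P(M) = C(5,0) × 0.572^5 × 0.428^0 = 1 × 0.06123224 × 1.0000 = 0.061232
Relative intensity = 0.061232 / 0.342827 × 100 = 17.9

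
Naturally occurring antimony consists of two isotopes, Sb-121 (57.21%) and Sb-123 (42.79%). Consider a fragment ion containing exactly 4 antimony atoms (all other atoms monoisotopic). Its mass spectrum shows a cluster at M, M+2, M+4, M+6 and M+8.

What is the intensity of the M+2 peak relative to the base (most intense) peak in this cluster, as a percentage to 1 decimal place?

Binomial terms of (0.5721 + 0.4279)^4: M 0.1071, M+2 0.3205, M+4 0.3596, M+6 0.1793, M+8 0.0335 → M+4 is the base peak.
P(M+4) = C(4,2) × 0.5721^2 × 0.4279^2 = 6 × 0.32729841 × 0.18309841 = 0.359567 (base)
P(M+2) = C(4,1) × 0.5721^3 × 0.4279^1 = 4 × 0.18724742 × 0.4279 = 0.320493
Relative intensity = 0.320493 / 0.359567 × 100 = 89.1

89.1%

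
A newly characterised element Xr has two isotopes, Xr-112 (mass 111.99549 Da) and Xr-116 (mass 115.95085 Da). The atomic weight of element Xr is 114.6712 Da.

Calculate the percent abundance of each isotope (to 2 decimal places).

Xr-112: 32.35%, Xr-116: 67.65%

Writing the weighted mean with unknown fraction x of Xr-112:
111.99549·x + 115.95085·(1 − x) = 114.6712
(111.99549 − 115.95085)·x = 114.6712 − 115.95085
x = -1.27965 / -3.95536 = 0.32352 → 32.35% Xr-112, 67.65% Xr-116.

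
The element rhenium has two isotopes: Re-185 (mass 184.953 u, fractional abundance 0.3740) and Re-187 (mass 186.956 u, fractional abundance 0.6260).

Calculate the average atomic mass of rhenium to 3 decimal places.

Weight each isotope mass by its fractional abundance: 0.3740 × 184.953 + 0.6260 × 186.956
= 69.1724 + 117.0345 = 186.2069 u

186.207 u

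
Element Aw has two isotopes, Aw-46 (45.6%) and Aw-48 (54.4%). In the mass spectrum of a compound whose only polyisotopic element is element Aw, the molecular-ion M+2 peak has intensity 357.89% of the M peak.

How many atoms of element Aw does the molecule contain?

For n independent Aw atoms, I(M+2)/I(M) = n · (abundance Aw-48) / (abundance Aw-46) = n · 0.544/0.456.
n = 3.5789 × 0.456/0.544 = 3.00 ≈ 3

3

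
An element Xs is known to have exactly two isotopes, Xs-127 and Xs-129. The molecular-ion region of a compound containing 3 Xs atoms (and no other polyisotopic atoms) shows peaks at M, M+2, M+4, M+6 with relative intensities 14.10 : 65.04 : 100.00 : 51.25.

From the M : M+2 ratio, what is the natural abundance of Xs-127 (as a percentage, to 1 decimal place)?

If p is the fraction of Xs that is Xs-127, then I(M+2)/I(M) = [C(3,1)·p^2·(1−p)] / p^3 = 3·(1−p)/p = 65.04/14.10 = 4.6128
(1−p)/p = 4.6128/3 = 1.5376  ⇒  p = 1/(1 + 1.5376) = 0.3941
Xs-127: 39.4%, Xs-129: 60.6%.

39.4%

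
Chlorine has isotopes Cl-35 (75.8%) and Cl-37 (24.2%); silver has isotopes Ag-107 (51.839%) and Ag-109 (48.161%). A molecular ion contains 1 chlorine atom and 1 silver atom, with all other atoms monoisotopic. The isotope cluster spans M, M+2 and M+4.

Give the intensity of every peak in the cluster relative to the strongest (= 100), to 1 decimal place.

Chlorine pattern (n=1): 0.7580 : 0.2420
Silver pattern (n=1): 0.51839 : 0.48161
Convolve the two distributions (both contribute in 2-u steps):
  M: 0.7580×0.51839 = 0.392940
  M+2: 0.7580×0.48161 + 0.2420×0.51839 = 0.490511
  M+4: 0.2420×0.48161 = 0.116550
Scale to base peak (0.490511) = 100: 80.1 : 100.0 : 23.8

80.1 : 100.0 : 23.8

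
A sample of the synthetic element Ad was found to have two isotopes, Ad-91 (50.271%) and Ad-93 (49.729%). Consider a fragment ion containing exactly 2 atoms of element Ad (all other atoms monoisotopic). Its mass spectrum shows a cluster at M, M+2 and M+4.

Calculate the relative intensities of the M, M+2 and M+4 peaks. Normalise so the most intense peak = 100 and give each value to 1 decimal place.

Expanding (0.50271 + 0.49729)^2:
P(M) = 0.50271^2 = 0.252717
P(M+2) = 2 × 0.50271^1 × 0.49729^1 = 0.499985
P(M+4) = 0.49729^2 = 0.247297
The M+2 peak is largest (0.499985); scaling to 100 gives 50.5 : 100.0 : 49.5.

50.5 : 100.0 : 49.5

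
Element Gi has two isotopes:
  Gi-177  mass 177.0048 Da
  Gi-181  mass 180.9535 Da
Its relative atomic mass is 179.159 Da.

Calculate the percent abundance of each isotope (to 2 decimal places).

With x = fraction of Gi-177 (so Gi-181 is 1 − x):
177.0048·x + 180.9535·(1 − x) = 179.159
(177.0048 − 180.9535)·x = 179.159 − 180.9535
x = -1.7945 / -3.9487 = 0.45445 → 45.45% Gi-177, 54.55% Gi-181.

Gi-177: 45.45%, Gi-181: 54.55%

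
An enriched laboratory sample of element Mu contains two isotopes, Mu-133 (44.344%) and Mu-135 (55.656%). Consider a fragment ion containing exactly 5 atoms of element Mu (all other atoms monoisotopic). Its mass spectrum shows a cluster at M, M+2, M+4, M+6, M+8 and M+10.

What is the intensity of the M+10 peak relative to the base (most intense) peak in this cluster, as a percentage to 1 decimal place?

Binomial terms of (0.44344 + 0.55656)^5: M 0.0171, M+2 0.1076, M+4 0.2701, M+6 0.3390, M+8 0.2127, M+10 0.0534 → M+6 is the base peak.
P(M+6) = C(5,3) × 0.44344^2 × 0.55656^3 = 10 × 0.19663903 × 0.17239949 = 0.339005 (base)
P(M+10) = C(5,5) × 0.44344^0 × 0.55656^5 = 1 × 1.0000 × 0.0534023 = 0.053402
Relative intensity = 0.053402 / 0.339005 × 100 = 15.8

15.8%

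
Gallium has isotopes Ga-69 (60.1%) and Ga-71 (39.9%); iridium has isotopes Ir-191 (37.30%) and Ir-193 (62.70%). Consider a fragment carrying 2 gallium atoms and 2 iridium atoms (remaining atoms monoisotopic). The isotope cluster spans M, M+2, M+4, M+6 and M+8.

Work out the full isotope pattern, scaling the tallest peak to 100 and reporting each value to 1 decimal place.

12.9 : 60.7 : 100.0 : 67.7 : 16.1

Gallium pattern (n=2): 0.361201 : 0.479598 : 0.159201
Iridium pattern (n=2): 0.139129 : 0.467742 : 0.393129
Convolve the two distributions (both contribute in 2-u steps):
  M: 0.361201×0.139129 = 0.050254
  M+2: 0.361201×0.467742 + 0.479598×0.139129 = 0.235675
  M+4: 0.361201×0.393129 + 0.479598×0.467742 + 0.159201×0.139129 = 0.388476
  M+6: 0.479598×0.393129 + 0.159201×0.467742 = 0.263009
  M+8: 0.159201×0.393129 = 0.062587
Scale to base peak (0.388476) = 100: 12.9 : 60.7 : 100.0 : 67.7 : 16.1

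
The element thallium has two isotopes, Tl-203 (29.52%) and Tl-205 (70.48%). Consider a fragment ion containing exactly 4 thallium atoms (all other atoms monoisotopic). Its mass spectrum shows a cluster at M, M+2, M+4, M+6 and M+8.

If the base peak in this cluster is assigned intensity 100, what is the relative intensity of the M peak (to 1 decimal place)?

1.8

Binomial terms of (0.2952 + 0.7048)^4: M 0.0076, M+2 0.0725, M+4 0.2597, M+6 0.4134, M+8 0.2468 → M+6 is the base peak.
P(M+6) = C(4,3) × 0.2952^1 × 0.7048^3 = 4 × 0.2952 × 0.35010449 = 0.413403 (base)
P(M) = C(4,0) × 0.2952^4 × 0.7048^0 = 1 × 0.00759391 × 1.0000 = 0.007594
Relative intensity = 0.007594 / 0.413403 × 100 = 1.8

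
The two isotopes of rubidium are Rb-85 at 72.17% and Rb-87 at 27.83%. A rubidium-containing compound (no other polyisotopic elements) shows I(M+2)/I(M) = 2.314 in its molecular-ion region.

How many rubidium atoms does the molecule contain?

6

The M+2/M ratio from n Rb atoms is n · q/p = n · 0.2783/0.7217.
n = 2.314 × 0.7217/0.2783 = 6.00 ≈ 6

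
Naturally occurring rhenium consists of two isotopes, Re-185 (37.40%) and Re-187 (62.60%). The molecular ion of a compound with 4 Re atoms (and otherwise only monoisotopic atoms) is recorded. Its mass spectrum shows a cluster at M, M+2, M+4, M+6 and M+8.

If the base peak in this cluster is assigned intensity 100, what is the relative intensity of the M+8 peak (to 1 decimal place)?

41.8

(0.3740 + 0.6260)^4 gives M 0.0196, M+2 0.1310, M+4 0.3289, M+6 0.3670, M+8 0.1536; the largest is M+6.
P(M+6) = C(4,3) × 0.3740^1 × 0.6260^3 = 4 × 0.3740 × 0.24531438 = 0.366990 (base)
P(M+8) = C(4,4) × 0.3740^0 × 0.6260^4 = 1 × 1.0000 × 0.1535668 = 0.153567
Relative intensity = 0.153567 / 0.366990 × 100 = 41.8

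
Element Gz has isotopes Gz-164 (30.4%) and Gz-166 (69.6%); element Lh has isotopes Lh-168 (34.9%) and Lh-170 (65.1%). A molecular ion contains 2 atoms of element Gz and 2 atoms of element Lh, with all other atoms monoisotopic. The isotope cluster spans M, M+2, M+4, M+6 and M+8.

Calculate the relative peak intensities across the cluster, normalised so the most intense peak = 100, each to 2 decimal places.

2.82 : 23.42 : 72.71 : 100.00 : 51.39

Element Gz pattern (n=2): 0.092416 : 0.423168 : 0.484416
Element Lh pattern (n=2): 0.121801 : 0.454398 : 0.423801
Convolve the two distributions (both contribute in 2-u steps):
  M: 0.092416×0.121801 = 0.011256
  M+2: 0.092416×0.454398 + 0.423168×0.121801 = 0.093536
  M+4: 0.092416×0.423801 + 0.423168×0.454398 + 0.484416×0.121801 = 0.290455
  M+6: 0.423168×0.423801 + 0.484416×0.454398 = 0.399457
  M+8: 0.484416×0.423801 = 0.205296
Scale to base peak (0.399457) = 100: 2.82 : 23.42 : 72.71 : 100.00 : 51.39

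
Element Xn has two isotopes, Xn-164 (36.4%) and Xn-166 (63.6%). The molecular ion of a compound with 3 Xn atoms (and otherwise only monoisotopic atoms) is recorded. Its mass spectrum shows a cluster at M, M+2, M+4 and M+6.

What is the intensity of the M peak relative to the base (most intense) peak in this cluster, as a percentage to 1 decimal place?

10.9%

Term probabilities: M 0.0482, M+2 0.2528, M+4 0.4417, M+6 0.2573. Base peak = M+4.
P(M+4) = C(3,2) × 0.364^1 × 0.636^2 = 3 × 0.3640 × 0.404496 = 0.441710 (base)
P(M) = C(3,0) × 0.364^3 × 0.636^0 = 1 × 0.04822854 × 1.0000 = 0.048229
Relative intensity = 0.048229 / 0.441710 × 100 = 10.9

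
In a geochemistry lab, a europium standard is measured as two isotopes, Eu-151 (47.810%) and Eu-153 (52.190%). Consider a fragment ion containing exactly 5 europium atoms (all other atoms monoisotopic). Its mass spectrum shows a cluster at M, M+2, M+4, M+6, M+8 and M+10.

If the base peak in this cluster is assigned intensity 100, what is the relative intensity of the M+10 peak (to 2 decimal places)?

11.92

(0.47810 + 0.52190)^5 gives M 0.0250, M+2 0.1363, M+4 0.2977, M+6 0.3249, M+8 0.1774, M+10 0.0387; the largest is M+6.
P(M+6) = C(5,3) × 0.47810^2 × 0.52190^3 = 10 × 0.22857961 × 0.14215492 = 0.324937 (base)
P(M+10) = C(5,5) × 0.47810^0 × 0.52190^5 = 1 × 1.0000 × 0.0387201 = 0.038720
Relative intensity = 0.038720 / 0.324937 × 100 = 11.92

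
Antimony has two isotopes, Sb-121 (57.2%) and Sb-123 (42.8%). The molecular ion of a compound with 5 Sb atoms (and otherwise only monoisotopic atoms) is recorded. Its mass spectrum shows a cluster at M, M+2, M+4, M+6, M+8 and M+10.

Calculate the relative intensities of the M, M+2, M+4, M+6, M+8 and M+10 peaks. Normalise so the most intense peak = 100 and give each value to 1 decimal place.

17.9 : 66.8 : 100.0 : 74.8 : 28.0 : 4.2

The 5 Sb atoms are independent, so intensities follow the terms of (0.572 + 0.428)^5.
P(M) = 0.572^5 = 0.061232
P(M+2) = 5 × 0.572^4 × 0.428^1 = 0.229086
P(M+4) = 10 × 0.572^3 × 0.428^2 = 0.342827
P(M+6) = 10 × 0.572^2 × 0.428^3 = 0.256521
P(M+8) = 5 × 0.572^1 × 0.428^4 = 0.095971
P(M+10) = 0.428^5 = 0.014362
The M+4 peak is largest (0.342827); scaling to 100 gives 17.9 : 66.8 : 100.0 : 74.8 : 28.0 : 4.2.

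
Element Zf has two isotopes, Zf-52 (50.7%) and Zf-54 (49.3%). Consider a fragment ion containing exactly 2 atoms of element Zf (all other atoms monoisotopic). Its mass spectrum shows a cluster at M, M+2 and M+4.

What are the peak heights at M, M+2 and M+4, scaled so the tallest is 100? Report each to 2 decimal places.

The 2 Zf atoms are independent, so intensities follow the terms of (0.507 + 0.493)^2.
P(M) = 0.507^2 = 0.257049
P(M+2) = 2 × 0.507^1 × 0.493^1 = 0.499902
P(M+4) = 0.493^2 = 0.243049
The M+2 peak is largest (0.499902); scaling to 100 gives 51.42 : 100.00 : 48.62.

51.42 : 100.00 : 48.62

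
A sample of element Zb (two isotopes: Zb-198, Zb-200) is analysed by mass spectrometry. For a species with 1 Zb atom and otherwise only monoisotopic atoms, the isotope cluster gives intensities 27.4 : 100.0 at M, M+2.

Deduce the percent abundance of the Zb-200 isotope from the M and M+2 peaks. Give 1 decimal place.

Let p = fractional abundance of Zb-198. I(M+2)/I(M) = [C(1,1)·p^0·(1−p)] / p^1 = 1·(1−p)/p = 100.0/27.4 = 3.6496
(1−p)/p = 3.6496/1 = 3.6496  ⇒  p = 1/(1 + 3.6496) = 0.2151
Zb-198: 21.5%, Zb-200: 78.5%.

78.5%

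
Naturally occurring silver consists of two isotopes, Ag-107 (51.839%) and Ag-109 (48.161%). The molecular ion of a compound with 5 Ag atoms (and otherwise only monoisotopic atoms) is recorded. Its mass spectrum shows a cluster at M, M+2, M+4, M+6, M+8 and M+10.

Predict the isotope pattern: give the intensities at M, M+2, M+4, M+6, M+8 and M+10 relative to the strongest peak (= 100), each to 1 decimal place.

The 5 Ag atoms are independent, so intensities follow the terms of (0.51839 + 0.48161)^5.
P(M) = 0.51839^5 = 0.037435
P(M+2) = 5 × 0.51839^4 × 0.48161^1 = 0.173897
P(M+4) = 10 × 0.51839^3 × 0.48161^2 = 0.323118
P(M+6) = 10 × 0.51839^2 × 0.48161^3 = 0.300192
P(M+8) = 5 × 0.51839^1 × 0.48161^4 = 0.139447
P(M+10) = 0.48161^5 = 0.025911
The M+4 peak is largest (0.323118); scaling to 100 gives 11.6 : 53.8 : 100.0 : 92.9 : 43.2 : 8.0.

11.6 : 53.8 : 100.0 : 92.9 : 43.2 : 8.0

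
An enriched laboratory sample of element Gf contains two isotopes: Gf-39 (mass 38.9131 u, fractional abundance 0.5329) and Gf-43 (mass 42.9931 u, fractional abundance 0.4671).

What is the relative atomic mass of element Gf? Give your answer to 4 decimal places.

The abundance-weighted mean is 0.5329 × 38.9131 + 0.4671 × 42.9931
= 20.73679 + 20.08208 = 40.81887 u

40.8189 u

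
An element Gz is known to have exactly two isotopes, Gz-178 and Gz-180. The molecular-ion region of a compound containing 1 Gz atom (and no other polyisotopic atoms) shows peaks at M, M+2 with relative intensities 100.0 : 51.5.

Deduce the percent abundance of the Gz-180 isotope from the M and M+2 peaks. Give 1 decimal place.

34.0%

Let p = fractional abundance of Gz-178. I(M+2)/I(M) = [C(1,1)·p^0·(1−p)] / p^1 = 1·(1−p)/p = 51.5/100.0 = 0.5150
(1−p)/p = 0.5150/1 = 0.5150  ⇒  p = 1/(1 + 0.5150) = 0.6601
Gz-178: 66.0%, Gz-180: 34.0%.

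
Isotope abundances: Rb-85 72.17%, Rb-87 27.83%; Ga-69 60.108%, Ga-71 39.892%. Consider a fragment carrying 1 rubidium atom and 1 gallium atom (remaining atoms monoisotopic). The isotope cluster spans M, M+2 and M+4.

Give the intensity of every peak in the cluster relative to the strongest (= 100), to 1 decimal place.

Rubidium pattern (n=1): 0.7217 : 0.2783
Gallium pattern (n=1): 0.60108 : 0.39892
Convolve the two distributions (both contribute in 2-u steps):
  M: 0.7217×0.60108 = 0.433799
  M+2: 0.7217×0.39892 + 0.2783×0.60108 = 0.455181
  M+4: 0.2783×0.39892 = 0.111019
Scale to base peak (0.455181) = 100: 95.3 : 100.0 : 24.4

95.3 : 100.0 : 24.4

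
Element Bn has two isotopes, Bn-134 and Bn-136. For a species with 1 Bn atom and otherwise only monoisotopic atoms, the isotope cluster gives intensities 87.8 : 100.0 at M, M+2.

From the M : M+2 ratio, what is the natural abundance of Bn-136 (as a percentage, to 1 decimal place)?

53.2%

Let p = fractional abundance of Bn-134. I(M+2)/I(M) = [C(1,1)·p^0·(1−p)] / p^1 = 1·(1−p)/p = 100.0/87.8 = 1.1390
(1−p)/p = 1.1390/1 = 1.1390  ⇒  p = 1/(1 + 1.1390) = 0.4675
Bn-134: 46.8%, Bn-136: 53.2%.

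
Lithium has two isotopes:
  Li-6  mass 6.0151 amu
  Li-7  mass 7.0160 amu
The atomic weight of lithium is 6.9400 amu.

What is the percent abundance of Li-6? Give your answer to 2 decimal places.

Let x be the fractional abundance of Li-6; then Li-7 has abundance 1 − x.
6.0151·x + 7.0160·(1 − x) = 6.9400
(6.0151 − 7.0160)·x = 6.9400 − 7.0160
x = -0.0760 / -1.0009 = 0.07593 → 7.59% Li-6, 92.41% Li-7.

7.59%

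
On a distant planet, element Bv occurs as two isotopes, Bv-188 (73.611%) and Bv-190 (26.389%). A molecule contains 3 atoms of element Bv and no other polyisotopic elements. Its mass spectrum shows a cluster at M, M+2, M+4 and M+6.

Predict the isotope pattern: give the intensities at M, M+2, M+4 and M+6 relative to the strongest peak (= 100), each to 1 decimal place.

The 3 Bv atoms are independent, so intensities follow the terms of (0.73611 + 0.26389)^3.
P(M) = 0.73611^3 = 0.398867
P(M+2) = 3 × 0.73611^2 × 0.26389^1 = 0.428973
P(M+4) = 3 × 0.73611^1 × 0.26389^2 = 0.153784
P(M+6) = 0.26389^3 = 0.018377
The M+2 peak is largest (0.428973); scaling to 100 gives 93.0 : 100.0 : 35.8 : 4.3.

93.0 : 100.0 : 35.8 : 4.3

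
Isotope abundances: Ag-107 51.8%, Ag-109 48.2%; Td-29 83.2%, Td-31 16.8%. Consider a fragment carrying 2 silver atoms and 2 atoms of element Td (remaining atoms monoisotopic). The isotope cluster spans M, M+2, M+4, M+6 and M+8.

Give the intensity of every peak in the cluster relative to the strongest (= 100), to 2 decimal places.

Silver pattern (n=2): 0.268324 : 0.499352 : 0.232324
Element Td pattern (n=2): 0.692224 : 0.279552 : 0.028224
Convolve the two distributions (both contribute in 2-u steps):
  M: 0.268324×0.692224 = 0.185740
  M+2: 0.268324×0.279552 + 0.499352×0.692224 = 0.420674
  M+4: 0.268324×0.028224 + 0.499352×0.279552 + 0.232324×0.692224 = 0.307988
  M+6: 0.499352×0.028224 + 0.232324×0.279552 = 0.079040
  M+8: 0.232324×0.028224 = 0.006557
Scale to base peak (0.420674) = 100: 44.15 : 100.00 : 73.21 : 18.79 : 1.56

44.15 : 100.00 : 73.21 : 18.79 : 1.56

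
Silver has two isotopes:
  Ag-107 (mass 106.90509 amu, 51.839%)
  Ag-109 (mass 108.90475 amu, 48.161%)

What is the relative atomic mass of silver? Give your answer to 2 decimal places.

Ar = Σ fᵢ·mᵢ = 0.51839 × 106.90509 + 0.48161 × 108.90475
= 55.418530 + 52.449617 = 107.868147 amu

107.87 amu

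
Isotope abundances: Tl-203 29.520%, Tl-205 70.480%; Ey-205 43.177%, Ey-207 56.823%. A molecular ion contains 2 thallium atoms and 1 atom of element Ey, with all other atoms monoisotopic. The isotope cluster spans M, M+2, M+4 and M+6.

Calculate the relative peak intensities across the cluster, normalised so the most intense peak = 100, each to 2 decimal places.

Thallium pattern (n=2): 0.08714304 : 0.41611392 : 0.49674304
Element Ey pattern (n=1): 0.43177 : 0.56823
Convolve the two distributions (both contribute in 2-u steps):
  M: 0.08714304×0.43177 = 0.037626
  M+2: 0.08714304×0.56823 + 0.41611392×0.43177 = 0.229183
  M+4: 0.41611392×0.56823 + 0.49674304×0.43177 = 0.450927
  M+6: 0.49674304×0.56823 = 0.282264
Scale to base peak (0.450927) = 100: 8.34 : 50.82 : 100.00 : 62.60

8.34 : 50.82 : 100.00 : 62.60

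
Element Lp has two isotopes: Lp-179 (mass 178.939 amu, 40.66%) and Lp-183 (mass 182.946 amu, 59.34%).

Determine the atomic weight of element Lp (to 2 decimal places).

Average mass = Σ (abundance × isotope mass) = 0.4066 × 178.939 + 0.5934 × 182.946
= 72.7566 + 108.5602 = 181.3168 amu

181.32 amu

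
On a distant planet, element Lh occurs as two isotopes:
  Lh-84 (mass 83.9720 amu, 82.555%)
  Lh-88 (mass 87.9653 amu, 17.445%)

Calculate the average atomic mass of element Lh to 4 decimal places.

Ar = Σ fᵢ·mᵢ = 0.82555 × 83.9720 + 0.17445 × 87.9653
= 69.32308 + 15.34555 = 84.66863 amu

84.6686 amu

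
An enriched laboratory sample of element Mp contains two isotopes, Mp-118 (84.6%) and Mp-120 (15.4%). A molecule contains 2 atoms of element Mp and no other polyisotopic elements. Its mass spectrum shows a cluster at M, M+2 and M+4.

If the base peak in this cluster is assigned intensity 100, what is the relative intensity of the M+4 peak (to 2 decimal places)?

Term probabilities: M 0.7157, M+2 0.2606, M+4 0.0237. Base peak = M.
P(M) = C(2,0) × 0.846^2 × 0.154^0 = 1 × 0.715716 × 1.0000 = 0.715716 (base)
P(M+4) = C(2,2) × 0.846^0 × 0.154^2 = 1 × 1.0000 × 0.023716 = 0.023716
Relative intensity = 0.023716 / 0.715716 × 100 = 3.31

3.31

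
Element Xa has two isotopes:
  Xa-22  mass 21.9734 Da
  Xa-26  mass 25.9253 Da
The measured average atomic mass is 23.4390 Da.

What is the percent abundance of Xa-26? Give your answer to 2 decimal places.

Writing the weighted mean with unknown fraction x of Xa-22:
21.9734·x + 25.9253·(1 − x) = 23.4390
(21.9734 − 25.9253)·x = 23.4390 − 25.9253
x = -2.4863 / -3.9519 = 0.62914 → 62.91% Xa-22, 37.09% Xa-26.

37.09%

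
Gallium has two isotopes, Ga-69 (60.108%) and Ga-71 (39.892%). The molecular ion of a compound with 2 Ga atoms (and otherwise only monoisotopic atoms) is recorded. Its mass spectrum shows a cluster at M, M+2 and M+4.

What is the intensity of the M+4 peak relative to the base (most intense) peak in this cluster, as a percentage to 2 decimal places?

Binomial terms of (0.60108 + 0.39892)^2: M 0.3613, M+2 0.4796, M+4 0.1591 → M+2 is the base peak.
P(M+2) = C(2,1) × 0.60108^1 × 0.39892^1 = 2 × 0.60108 × 0.39892 = 0.479566 (base)
P(M+4) = C(2,2) × 0.60108^0 × 0.39892^2 = 1 × 1.0000 × 0.15913717 = 0.159137
Relative intensity = 0.159137 / 0.479566 × 100 = 33.18

33.18%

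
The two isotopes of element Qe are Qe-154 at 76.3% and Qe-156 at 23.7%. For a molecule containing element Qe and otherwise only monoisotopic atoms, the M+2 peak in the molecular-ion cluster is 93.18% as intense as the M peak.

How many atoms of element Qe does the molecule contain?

3

The M+2/M ratio from n Qe atoms is n · q/p = n · 0.237/0.763.
n = 0.9318 × 0.763/0.237 = 3.00 ≈ 3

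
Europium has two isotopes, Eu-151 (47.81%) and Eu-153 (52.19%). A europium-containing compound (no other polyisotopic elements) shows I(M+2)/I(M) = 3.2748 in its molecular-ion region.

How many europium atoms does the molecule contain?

3

The M+2/M ratio from n Eu atoms is n · q/p = n · 0.5219/0.4781.
n = 3.2748 × 0.4781/0.5219 = 3.00 ≈ 3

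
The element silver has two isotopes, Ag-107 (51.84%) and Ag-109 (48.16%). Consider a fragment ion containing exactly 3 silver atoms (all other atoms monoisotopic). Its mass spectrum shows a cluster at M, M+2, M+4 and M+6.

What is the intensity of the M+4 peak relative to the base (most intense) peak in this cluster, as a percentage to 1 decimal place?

(0.5184 + 0.4816)^3 gives M 0.1393, M+2 0.3883, M+4 0.3607, M+6 0.1117; the largest is M+2.
P(M+2) = C(3,1) × 0.5184^2 × 0.4816^1 = 3 × 0.26873856 × 0.4816 = 0.388273 (base)
P(M+4) = C(3,2) × 0.5184^1 × 0.4816^2 = 3 × 0.5184 × 0.23193856 = 0.360711
Relative intensity = 0.360711 / 0.388273 × 100 = 92.9

92.9%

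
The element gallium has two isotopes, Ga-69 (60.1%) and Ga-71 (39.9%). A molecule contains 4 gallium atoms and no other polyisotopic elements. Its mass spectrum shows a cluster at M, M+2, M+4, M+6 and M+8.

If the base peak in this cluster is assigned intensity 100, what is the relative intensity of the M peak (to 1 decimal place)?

Term probabilities: M 0.1305, M+2 0.3465, M+4 0.3450, M+6 0.1527, M+8 0.0253. Base peak = M+2.
P(M+2) = C(4,1) × 0.601^3 × 0.399^1 = 4 × 0.2170818 × 0.3990 = 0.346463 (base)
P(M) = C(4,0) × 0.601^4 × 0.399^0 = 1 × 0.13046616 × 1.0000 = 0.130466
Relative intensity = 0.130466 / 0.346463 × 100 = 37.7

37.7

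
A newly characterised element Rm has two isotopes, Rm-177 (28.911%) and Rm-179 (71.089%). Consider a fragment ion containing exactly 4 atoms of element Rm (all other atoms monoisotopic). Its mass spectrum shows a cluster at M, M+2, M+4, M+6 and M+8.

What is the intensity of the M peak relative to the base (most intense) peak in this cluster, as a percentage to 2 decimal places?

(0.28911 + 0.71089)^4 gives M 0.0070, M+2 0.0687, M+4 0.2534, M+6 0.4155, M+8 0.2554; the largest is M+6.
P(M+6) = C(4,3) × 0.28911^1 × 0.71089^3 = 4 × 0.28911 × 0.35925863 = 0.415461 (base)
P(M) = C(4,0) × 0.28911^4 × 0.71089^0 = 1 × 0.00698638 × 1.0000 = 0.006986
Relative intensity = 0.006986 / 0.415461 × 100 = 1.68

1.68%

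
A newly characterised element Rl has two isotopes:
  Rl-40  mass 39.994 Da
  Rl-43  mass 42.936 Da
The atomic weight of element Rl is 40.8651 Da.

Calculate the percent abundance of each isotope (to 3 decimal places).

Rl-40: 70.391%, Rl-43: 29.609%

With x = fraction of Rl-40 (so Rl-43 is 1 − x):
39.994·x + 42.936·(1 − x) = 40.8651
(39.994 − 42.936)·x = 40.8651 − 42.936
x = -2.0709 / -2.942 = 0.70391 → 70.391% Rl-40, 29.609% Rl-43.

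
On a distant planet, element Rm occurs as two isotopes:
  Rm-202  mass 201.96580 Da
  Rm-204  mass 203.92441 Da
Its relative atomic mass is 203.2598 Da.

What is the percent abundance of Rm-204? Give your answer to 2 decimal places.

66.07%

Let x be the fractional abundance of Rm-202; then Rm-204 has abundance 1 − x.
201.96580·x + 203.92441·(1 − x) = 203.2598
(201.96580 − 203.92441)·x = 203.2598 − 203.92441
x = -0.66461 / -1.95861 = 0.33933 → 33.93% Rm-202, 66.07% Rm-204.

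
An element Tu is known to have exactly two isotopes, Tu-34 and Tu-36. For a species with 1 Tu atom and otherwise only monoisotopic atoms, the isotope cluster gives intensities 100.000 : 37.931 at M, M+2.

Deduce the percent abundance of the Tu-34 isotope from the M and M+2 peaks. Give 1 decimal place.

Write p for the Tu-34 fraction. I(M+2)/I(M) = [C(1,1)·p^0·(1−p)] / p^1 = 1·(1−p)/p = 37.931/100.000 = 0.3793
(1−p)/p = 0.3793/1 = 0.3793  ⇒  p = 1/(1 + 0.3793) = 0.7250
Tu-34: 72.5%, Tu-36: 27.5%.

72.5%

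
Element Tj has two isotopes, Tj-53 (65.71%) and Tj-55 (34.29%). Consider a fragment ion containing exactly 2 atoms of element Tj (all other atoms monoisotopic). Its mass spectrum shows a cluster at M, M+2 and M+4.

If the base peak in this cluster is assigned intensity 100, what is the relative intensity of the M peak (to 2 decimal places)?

95.82

(0.6571 + 0.3429)^2 gives M 0.4318, M+2 0.4506, M+4 0.1176; the largest is M+2.
P(M+2) = C(2,1) × 0.6571^1 × 0.3429^1 = 2 × 0.6571 × 0.3429 = 0.450639 (base)
P(M) = C(2,0) × 0.6571^2 × 0.3429^0 = 1 × 0.43178041 × 1.0000 = 0.431780
Relative intensity = 0.431780 / 0.450639 × 100 = 95.82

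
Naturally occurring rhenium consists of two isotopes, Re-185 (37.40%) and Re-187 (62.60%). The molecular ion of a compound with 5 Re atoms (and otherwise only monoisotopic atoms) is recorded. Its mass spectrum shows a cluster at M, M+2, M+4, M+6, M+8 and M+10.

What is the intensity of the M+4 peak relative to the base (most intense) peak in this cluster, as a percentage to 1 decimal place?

59.7%

(0.3740 + 0.6260)^5 gives M 0.0073, M+2 0.0612, M+4 0.2050, M+6 0.3431, M+8 0.2872, M+10 0.0961; the largest is M+6.
P(M+6) = C(5,3) × 0.3740^2 × 0.6260^3 = 10 × 0.139876 × 0.24531438 = 0.343136 (base)
P(M+4) = C(5,2) × 0.3740^3 × 0.6260^2 = 10 × 0.05231362 × 0.391876 = 0.205005
Relative intensity = 0.205005 / 0.343136 × 100 = 59.7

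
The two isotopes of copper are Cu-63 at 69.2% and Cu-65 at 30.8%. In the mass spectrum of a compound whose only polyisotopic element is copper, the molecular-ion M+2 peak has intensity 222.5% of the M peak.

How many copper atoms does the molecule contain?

5

For n independent Cu atoms, I(M+2)/I(M) = n · (abundance Cu-65) / (abundance Cu-63) = n · 0.308/0.692.
n = 2.225 × 0.692/0.308 = 5.00 ≈ 5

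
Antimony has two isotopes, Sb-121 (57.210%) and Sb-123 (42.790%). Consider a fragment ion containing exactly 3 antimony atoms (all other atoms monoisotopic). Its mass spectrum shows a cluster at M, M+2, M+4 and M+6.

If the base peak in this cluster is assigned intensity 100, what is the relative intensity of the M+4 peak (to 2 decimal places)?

Binomial terms of (0.57210 + 0.42790)^3: M 0.1872, M+2 0.4202, M+4 0.3143, M+6 0.0783 → M+2 is the base peak.
P(M+2) = C(3,1) × 0.57210^2 × 0.42790^1 = 3 × 0.32729841 × 0.4279 = 0.420153 (base)
P(M+4) = C(3,2) × 0.57210^1 × 0.42790^2 = 3 × 0.5721 × 0.18309841 = 0.314252
Relative intensity = 0.314252 / 0.420153 × 100 = 74.79

74.79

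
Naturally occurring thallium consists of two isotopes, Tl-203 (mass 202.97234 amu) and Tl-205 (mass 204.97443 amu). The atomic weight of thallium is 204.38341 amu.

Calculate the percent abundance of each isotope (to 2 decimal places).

Tl-203: 29.52%, Tl-205: 70.48%

Writing the weighted mean with unknown fraction x of Tl-203:
202.97234·x + 204.97443·(1 − x) = 204.38341
(202.97234 − 204.97443)·x = 204.38341 − 204.97443
x = -0.59102 / -2.00209 = 0.29520 → 29.52% Tl-203, 70.48% Tl-205.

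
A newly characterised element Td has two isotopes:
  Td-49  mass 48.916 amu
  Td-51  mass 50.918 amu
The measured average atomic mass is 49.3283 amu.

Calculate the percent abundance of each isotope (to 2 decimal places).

Td-49: 79.41%, Td-51: 20.59%

With x = fraction of Td-49 (so Td-51 is 1 − x):
48.916·x + 50.918·(1 − x) = 49.3283
(48.916 − 50.918)·x = 49.3283 − 50.918
x = -1.5897 / -2.002 = 0.79406 → 79.41% Td-49, 20.59% Td-51.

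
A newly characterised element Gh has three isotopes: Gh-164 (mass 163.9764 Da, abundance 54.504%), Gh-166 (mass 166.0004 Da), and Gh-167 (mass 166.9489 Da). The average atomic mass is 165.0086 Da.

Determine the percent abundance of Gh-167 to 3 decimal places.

11.741%

Let x and y be the fractions of Gh-166 and Gh-167. Then x + y = 1 − 0.54504 = 0.45496 and 166.0004x + 166.9489y = 165.0086 − 0.54504×163.9764 = 75.634902944.
Substituting: 166.0004x + 166.9489(0.45496 − x) = 75.634902944
(166.0004 − 166.9489)x = -0.3201686  ⇒  x = 0.33755, y = 0.11741
Gh-166: 33.755%, Gh-167: 11.741%.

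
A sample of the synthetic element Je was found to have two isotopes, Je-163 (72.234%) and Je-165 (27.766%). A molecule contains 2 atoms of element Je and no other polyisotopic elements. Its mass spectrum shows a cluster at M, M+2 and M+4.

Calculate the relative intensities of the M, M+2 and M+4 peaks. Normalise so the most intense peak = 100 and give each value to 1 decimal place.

100.0 : 76.9 : 14.8

Expanding (0.72234 + 0.27766)^2:
P(M) = 0.72234^2 = 0.521775
P(M+2) = 2 × 0.72234^1 × 0.27766^1 = 0.401130
P(M+4) = 0.27766^2 = 0.077095
The M peak is largest (0.521775); scaling to 100 gives 100.0 : 76.9 : 14.8.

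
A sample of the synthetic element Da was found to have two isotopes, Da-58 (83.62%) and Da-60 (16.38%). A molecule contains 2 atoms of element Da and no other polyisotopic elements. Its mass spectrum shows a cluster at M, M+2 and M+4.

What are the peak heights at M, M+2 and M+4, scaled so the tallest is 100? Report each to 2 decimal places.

100.00 : 39.18 : 3.84

Each Da atom is independently Da-58 (p = 0.8362) or Da-60 (q = 0.1638); the cluster is the binomial expansion (p + q)^2.
P(M) = 0.8362^2 = 0.699230
P(M+2) = 2 × 0.8362^1 × 0.1638^1 = 0.273939
P(M+4) = 0.1638^2 = 0.026830
The M peak is largest (0.699230); scaling to 100 gives 100.00 : 39.18 : 3.84.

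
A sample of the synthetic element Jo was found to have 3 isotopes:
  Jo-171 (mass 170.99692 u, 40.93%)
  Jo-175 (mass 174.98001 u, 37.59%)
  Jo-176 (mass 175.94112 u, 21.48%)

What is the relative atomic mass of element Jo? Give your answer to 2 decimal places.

Ar = Σ fᵢ·mᵢ = 0.4093 × 170.99692 + 0.3759 × 174.98001 + 0.2148 × 175.94112
= 69.989039 + 65.774986 + 37.792153 = 173.556178 u

173.56 u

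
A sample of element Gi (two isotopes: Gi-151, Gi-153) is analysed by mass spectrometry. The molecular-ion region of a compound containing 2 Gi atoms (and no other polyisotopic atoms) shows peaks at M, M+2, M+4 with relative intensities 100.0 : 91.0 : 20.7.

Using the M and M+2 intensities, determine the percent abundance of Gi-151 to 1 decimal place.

68.7%

Write p for the Gi-151 fraction. I(M+2)/I(M) = [C(2,1)·p^1·(1−p)] / p^2 = 2·(1−p)/p = 91.0/100.0 = 0.9100
(1−p)/p = 0.9100/2 = 0.4550  ⇒  p = 1/(1 + 0.4550) = 0.6873
Gi-151: 68.7%, Gi-153: 31.3%.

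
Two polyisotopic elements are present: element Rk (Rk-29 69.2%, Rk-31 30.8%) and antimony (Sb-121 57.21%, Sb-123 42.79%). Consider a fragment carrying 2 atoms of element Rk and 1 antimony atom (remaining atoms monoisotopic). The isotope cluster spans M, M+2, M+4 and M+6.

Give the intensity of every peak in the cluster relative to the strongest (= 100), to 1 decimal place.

Element Rk pattern (n=2): 0.478864 : 0.426272 : 0.094864
Antimony pattern (n=1): 0.5721 : 0.4279
Convolve the two distributions (both contribute in 2-u steps):
  M: 0.478864×0.5721 = 0.273958
  M+2: 0.478864×0.4279 + 0.426272×0.5721 = 0.448776
  M+4: 0.426272×0.4279 + 0.094864×0.5721 = 0.236673
  M+6: 0.094864×0.4279 = 0.040592
Scale to base peak (0.448776) = 100: 61.0 : 100.0 : 52.7 : 9.0

61.0 : 100.0 : 52.7 : 9.0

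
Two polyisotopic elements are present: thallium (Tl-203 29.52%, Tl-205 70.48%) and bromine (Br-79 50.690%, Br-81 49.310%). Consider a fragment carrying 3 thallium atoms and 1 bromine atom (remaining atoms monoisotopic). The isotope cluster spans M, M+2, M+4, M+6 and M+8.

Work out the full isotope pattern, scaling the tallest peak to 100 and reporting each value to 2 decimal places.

Thallium pattern (n=3): 0.02572463 : 0.18425524 : 0.43991564 : 0.35010449
Bromine pattern (n=1): 0.5069 : 0.4931
Convolve the two distributions (both contribute in 2-u steps):
  M: 0.02572463×0.5069 = 0.013040
  M+2: 0.02572463×0.4931 + 0.18425524×0.5069 = 0.106084
  M+4: 0.18425524×0.4931 + 0.43991564×0.5069 = 0.313849
  M+6: 0.43991564×0.4931 + 0.35010449×0.5069 = 0.394390
  M+8: 0.35010449×0.4931 = 0.172637
Scale to base peak (0.394390) = 100: 3.31 : 26.90 : 79.58 : 100.00 : 43.77

3.31 : 26.90 : 79.58 : 100.00 : 43.77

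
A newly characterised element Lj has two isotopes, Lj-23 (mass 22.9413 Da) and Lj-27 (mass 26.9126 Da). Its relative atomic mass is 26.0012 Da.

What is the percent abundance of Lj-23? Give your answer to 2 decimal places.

With x = fraction of Lj-23 (so Lj-27 is 1 − x):
22.9413·x + 26.9126·(1 − x) = 26.0012
(22.9413 − 26.9126)·x = 26.0012 − 26.9126
x = -0.9114 / -3.9713 = 0.22950 → 22.95% Lj-23, 77.05% Lj-27.

22.95%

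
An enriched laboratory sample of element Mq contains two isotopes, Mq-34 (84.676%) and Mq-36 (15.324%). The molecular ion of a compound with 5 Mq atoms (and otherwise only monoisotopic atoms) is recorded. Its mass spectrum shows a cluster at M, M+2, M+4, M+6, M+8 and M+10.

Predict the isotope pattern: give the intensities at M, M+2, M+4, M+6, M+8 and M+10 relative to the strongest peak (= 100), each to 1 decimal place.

The 5 Mq atoms are independent, so intensities follow the terms of (0.84676 + 0.15324)^5.
P(M) = 0.84676^5 = 0.435313
P(M+2) = 5 × 0.84676^4 × 0.15324^1 = 0.393898
P(M+4) = 10 × 0.84676^3 × 0.15324^2 = 0.142569
P(M+6) = 10 × 0.84676^2 × 0.15324^3 = 0.025801
P(M+8) = 5 × 0.84676^1 × 0.15324^4 = 0.002335
P(M+10) = 0.15324^5 = 0.000085
The M peak is largest (0.435313); scaling to 100 gives 100.0 : 90.5 : 32.8 : 5.9 : 0.5 : 0.0.

100.0 : 90.5 : 32.8 : 5.9 : 0.5 : 0.0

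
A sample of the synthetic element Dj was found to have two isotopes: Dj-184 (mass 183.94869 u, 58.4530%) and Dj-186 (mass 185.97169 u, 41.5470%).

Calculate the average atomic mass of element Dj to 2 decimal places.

184.79 u

Average mass = Σ (abundance × isotope mass) = 0.584530 × 183.94869 + 0.415470 × 185.97169
= 107.523528 + 77.265658 = 184.789186 u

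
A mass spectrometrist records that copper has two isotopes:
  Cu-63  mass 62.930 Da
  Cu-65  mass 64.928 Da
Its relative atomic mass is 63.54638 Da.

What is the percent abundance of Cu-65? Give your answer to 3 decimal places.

Writing the weighted mean with unknown fraction x of Cu-63:
62.930·x + 64.928·(1 − x) = 63.54638
(62.930 − 64.928)·x = 63.54638 − 64.928
x = -1.38162 / -1.998 = 0.69150 → 69.150% Cu-63, 30.850% Cu-65.

30.850%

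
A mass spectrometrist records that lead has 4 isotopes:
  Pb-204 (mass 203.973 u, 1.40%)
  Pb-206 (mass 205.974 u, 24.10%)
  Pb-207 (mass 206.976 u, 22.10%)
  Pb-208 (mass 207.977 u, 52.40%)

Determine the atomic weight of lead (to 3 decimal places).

The abundance-weighted mean is 0.0140 × 203.973 + 0.2410 × 205.974 + 0.2210 × 206.976 + 0.5240 × 207.977
= 2.8556 + 49.6397 + 45.7417 + 108.9799 = 207.2169 u

207.217 u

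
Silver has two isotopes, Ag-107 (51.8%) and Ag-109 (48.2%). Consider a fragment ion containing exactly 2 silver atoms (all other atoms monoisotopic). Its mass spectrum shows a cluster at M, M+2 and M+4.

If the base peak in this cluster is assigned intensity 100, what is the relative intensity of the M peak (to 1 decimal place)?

Term probabilities: M 0.2683, M+2 0.4994, M+4 0.2323. Base peak = M+2.
P(M+2) = C(2,1) × 0.518^1 × 0.482^1 = 2 × 0.5180 × 0.4820 = 0.499352 (base)
P(M) = C(2,0) × 0.518^2 × 0.482^0 = 1 × 0.268324 × 1.0000 = 0.268324
Relative intensity = 0.268324 / 0.499352 × 100 = 53.7

53.7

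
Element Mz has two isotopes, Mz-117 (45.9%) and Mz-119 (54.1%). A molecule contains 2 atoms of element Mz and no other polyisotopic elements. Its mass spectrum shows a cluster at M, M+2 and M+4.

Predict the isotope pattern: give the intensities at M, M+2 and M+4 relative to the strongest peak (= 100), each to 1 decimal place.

42.4 : 100.0 : 58.9

Each Mz atom is independently Mz-117 (p = 0.459) or Mz-119 (q = 0.541); the cluster is the binomial expansion (p + q)^2.
P(M) = 0.459^2 = 0.210681
P(M+2) = 2 × 0.459^1 × 0.541^1 = 0.496638
P(M+4) = 0.541^2 = 0.292681
The M+2 peak is largest (0.496638); scaling to 100 gives 42.4 : 100.0 : 58.9.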